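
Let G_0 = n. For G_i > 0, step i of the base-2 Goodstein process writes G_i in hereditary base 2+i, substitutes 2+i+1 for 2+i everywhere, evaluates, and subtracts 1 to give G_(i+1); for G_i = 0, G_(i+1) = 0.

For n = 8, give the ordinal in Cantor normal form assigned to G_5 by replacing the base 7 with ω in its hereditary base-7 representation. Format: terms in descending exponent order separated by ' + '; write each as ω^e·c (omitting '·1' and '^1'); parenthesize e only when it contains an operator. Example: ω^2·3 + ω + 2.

ω^ω·2 + ω^2·2 + ω + 4

(0) 8|_2 = 2^(2 + 1) ↦ 3^(3 + 1)|_3 = 81 ⇒ 80
(1) 80|_3 = 2·3^3 + 2·3^2 + 2·3 + 2 ↦ 2·4^4 + 2·4^2 + 2·4 + 2|_4 = 554 ⇒ 553
(2) 553|_4 = 2·4^4 + 2·4^2 + 2·4 + 1 ↦ 2·5^5 + 2·5^2 + 2·5 + 1|_5 = 6311 ⇒ 6310
(3) 6310|_5 = 2·5^5 + 2·5^2 + 2·5 ↦ 2·6^6 + 2·6^2 + 2·6|_6 = 93396 ⇒ 93395
(4) 93395|_6 = 2·6^6 + 2·6^2 + 6 + 5 ↦ 2·7^7 + 2·7^2 + 7 + 5|_7 = 1647196 ⇒ 1647195
(5) 1647195|_7 = 2·7^7 + 2·7^2 + 7 + 4 ↦ 2·8^8 + 2·8^2 + 8 + 4|_8 = 33554572 ⇒ 33554571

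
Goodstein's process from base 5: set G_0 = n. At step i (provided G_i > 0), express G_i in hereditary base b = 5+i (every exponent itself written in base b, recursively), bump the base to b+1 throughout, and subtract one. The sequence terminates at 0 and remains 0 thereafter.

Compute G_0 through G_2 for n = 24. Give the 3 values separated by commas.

24, 27, 30

step 0: 24 = 4·5 + 4; sub 6 for 5: 4·6 + 4; = 28; G_1 = 28−1 = 27
step 1: 27 = 4·6 + 3; sub 7 for 6: 4·7 + 3; = 31; G_2 = 31−1 = 30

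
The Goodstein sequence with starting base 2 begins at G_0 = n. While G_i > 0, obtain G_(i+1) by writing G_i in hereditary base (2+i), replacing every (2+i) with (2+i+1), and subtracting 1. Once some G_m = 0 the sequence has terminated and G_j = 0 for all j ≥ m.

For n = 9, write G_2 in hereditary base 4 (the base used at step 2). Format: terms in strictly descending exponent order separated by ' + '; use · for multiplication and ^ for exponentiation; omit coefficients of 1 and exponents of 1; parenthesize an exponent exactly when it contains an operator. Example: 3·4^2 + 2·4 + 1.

(0) 9|_2 = 2^(2 + 1) + 1 ↦ 3^(3 + 1) + 1|_3 = 82 ⇒ 81
(1) 81|_3 = 3^(3 + 1) ↦ 4^(4 + 1)|_4 = 1024 ⇒ 1023
(2) 1023|_4 = 3·4^4 + 3·4^3 + 3·4^2 + 3·4 + 3 ↦ 3·5^5 + 3·5^3 + 3·5^2 + 3·5 + 3|_5 = 9843 ⇒ 9842

3·4^4 + 3·4^3 + 3·4^2 + 3·4 + 3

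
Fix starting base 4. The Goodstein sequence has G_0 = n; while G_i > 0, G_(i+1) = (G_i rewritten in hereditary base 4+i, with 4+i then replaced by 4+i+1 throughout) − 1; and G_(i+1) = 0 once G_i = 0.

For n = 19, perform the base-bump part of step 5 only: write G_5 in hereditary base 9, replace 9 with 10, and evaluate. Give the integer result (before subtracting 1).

76

G_0=19  [base 4] 4^2 + 3  →[4↦5]→  5^2 + 3 = 28  −1 ⇒ G_1=27
G_1=27  [base 5] 5^2 + 2  →[5↦6]→  6^2 + 2 = 38  −1 ⇒ G_2=37
G_2=37  [base 6] 6^2 + 1  →[6↦7]→  7^2 + 1 = 50  −1 ⇒ G_3=49
G_3=49  [base 7] 7^2  →[7↦8]→  8^2 = 64  −1 ⇒ G_4=63
G_4=63  [base 8] 7·8 + 7  →[8↦9]→  7·9 + 7 = 70  −1 ⇒ G_5=69
G_5=69  [base 9] 7·9 + 6  →[9↦10]→  7·10 + 6 = 76  −1 ⇒ G_6=75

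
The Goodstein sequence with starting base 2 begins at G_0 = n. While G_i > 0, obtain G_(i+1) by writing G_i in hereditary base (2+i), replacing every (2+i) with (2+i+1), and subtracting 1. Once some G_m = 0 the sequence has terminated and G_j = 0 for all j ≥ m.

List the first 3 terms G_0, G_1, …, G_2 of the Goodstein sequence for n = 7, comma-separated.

7, 30, 259

base 2: 7 = 2^2 + 2 + 1; at 3: 3^3 + 3 + 1 = 31; next = 30
base 3: 30 = 3^3 + 3; at 4: 4^4 + 4 = 260; next = 259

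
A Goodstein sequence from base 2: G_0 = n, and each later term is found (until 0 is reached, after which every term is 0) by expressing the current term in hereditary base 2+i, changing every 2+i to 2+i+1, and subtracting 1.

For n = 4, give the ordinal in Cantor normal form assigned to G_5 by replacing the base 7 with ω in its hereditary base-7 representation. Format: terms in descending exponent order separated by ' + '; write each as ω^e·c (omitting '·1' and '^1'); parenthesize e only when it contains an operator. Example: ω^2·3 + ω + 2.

4 —HB2→ 2^2 —bump→ 3^3 = 27 —(−1)→ 26
26 —HB3→ 2·3^2 + 2·3 + 2 —bump→ 2·4^2 + 2·4 + 2 = 42 —(−1)→ 41
41 —HB4→ 2·4^2 + 2·4 + 1 —bump→ 2·5^2 + 2·5 + 1 = 61 —(−1)→ 60
60 —HB5→ 2·5^2 + 2·5 —bump→ 2·6^2 + 2·6 = 84 —(−1)→ 83
83 —HB6→ 2·6^2 + 6 + 5 —bump→ 2·7^2 + 7 + 5 = 110 —(−1)→ 109
109 —HB7→ 2·7^2 + 7 + 4 —bump→ 2·8^2 + 8 + 4 = 140 —(−1)→ 139

ω^2·2 + ω + 4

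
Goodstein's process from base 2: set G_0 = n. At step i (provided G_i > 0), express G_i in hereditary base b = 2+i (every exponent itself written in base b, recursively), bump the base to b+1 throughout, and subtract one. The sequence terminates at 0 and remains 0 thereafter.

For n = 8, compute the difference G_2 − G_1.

473

G_0=8  [base 2] 2^(2 + 1)  →[2↦3]→  3^(3 + 1) = 81  −1 ⇒ G_1=80
G_1=80  [base 3] 2·3^3 + 2·3^2 + 2·3 + 2  →[3↦4]→  2·4^4 + 2·4^2 + 2·4 + 2 = 554  −1 ⇒ G_2=553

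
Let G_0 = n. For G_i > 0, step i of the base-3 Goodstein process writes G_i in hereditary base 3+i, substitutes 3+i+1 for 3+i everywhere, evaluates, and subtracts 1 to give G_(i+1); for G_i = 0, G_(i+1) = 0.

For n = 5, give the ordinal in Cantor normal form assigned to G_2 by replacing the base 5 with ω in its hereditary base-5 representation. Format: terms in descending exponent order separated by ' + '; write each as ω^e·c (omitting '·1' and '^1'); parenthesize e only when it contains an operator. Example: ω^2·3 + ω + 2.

G_0 = 5. HB_3(5) = 3 + 2. Bump = 6. G_1 = 5.
G_1 = 5. HB_4(5) = 4 + 1. Bump = 6. G_2 = 5.
G_2 = 5. HB_5(5) = 5. Bump = 6. G_3 = 5.

ω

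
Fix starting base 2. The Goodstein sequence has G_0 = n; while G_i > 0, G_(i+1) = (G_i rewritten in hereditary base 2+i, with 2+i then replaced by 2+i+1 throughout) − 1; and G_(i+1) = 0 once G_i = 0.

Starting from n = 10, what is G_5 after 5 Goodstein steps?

4215754

G_0 = 10. HB_2(10) = 2^(2 + 1) + 2. Bump = 84. G_1 = 83.
G_1 = 83. HB_3(83) = 3^(3 + 1) + 2. Bump = 1026. G_2 = 1025.
G_2 = 1025. HB_4(1025) = 4^(4 + 1) + 1. Bump = 15626. G_3 = 15625.
G_3 = 15625. HB_5(15625) = 5^(5 + 1). Bump = 279936. G_4 = 279935.
G_4 = 279935. HB_6(279935) = 5·6^6 + 5·6^5 + 5·6^4 + 5·6^3 + 5·6^2 + 5·6 + 5. Bump = 4215755. G_5 = 4215754.
G_5 = 4215754. HB_7(4215754) = 5·7^7 + 5·7^5 + 5·7^4 + 5·7^3 + 5·7^2 + 5·7 + 4. Bump = 84073324. G_6 = 84073323.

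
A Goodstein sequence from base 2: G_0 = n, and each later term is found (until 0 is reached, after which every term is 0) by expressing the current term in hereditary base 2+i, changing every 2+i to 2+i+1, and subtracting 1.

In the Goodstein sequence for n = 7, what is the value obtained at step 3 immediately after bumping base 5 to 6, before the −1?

46658

[0] 7 ≡ 2^2 + 2 + 1 (base 2). Lift 3: 31. −1: 30.
[1] 30 ≡ 3^3 + 3 (base 3). Lift 4: 260. −1: 259.
[2] 259 ≡ 4^4 + 3 (base 4). Lift 5: 3128. −1: 3127.
[3] 3127 ≡ 5^5 + 2 (base 5). Lift 6: 46658. −1: 46657.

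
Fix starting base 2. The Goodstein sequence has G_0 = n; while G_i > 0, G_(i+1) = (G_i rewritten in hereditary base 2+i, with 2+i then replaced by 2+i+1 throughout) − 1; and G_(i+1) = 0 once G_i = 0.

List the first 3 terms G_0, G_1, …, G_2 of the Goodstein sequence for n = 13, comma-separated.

G_0=13  [base 2] 2^(2 + 1) + 2^2 + 1  →[2↦3]→  3^(3 + 1) + 3^3 + 1 = 109  −1 ⇒ G_1=108
G_1=108  [base 3] 3^(3 + 1) + 3^3  →[3↦4]→  4^(4 + 1) + 4^4 = 1280  −1 ⇒ G_2=1279

13, 108, 1279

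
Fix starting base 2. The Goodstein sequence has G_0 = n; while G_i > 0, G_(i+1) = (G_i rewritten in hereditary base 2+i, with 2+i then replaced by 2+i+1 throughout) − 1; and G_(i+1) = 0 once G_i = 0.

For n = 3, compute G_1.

3

i=0: 3 = 2 + 1 (b=2); 2→3: 3 + 1 = 4; 4−1 = 3
i=1: 3 = 3 (b=3); 3→4: 4 = 4; 4−1 = 3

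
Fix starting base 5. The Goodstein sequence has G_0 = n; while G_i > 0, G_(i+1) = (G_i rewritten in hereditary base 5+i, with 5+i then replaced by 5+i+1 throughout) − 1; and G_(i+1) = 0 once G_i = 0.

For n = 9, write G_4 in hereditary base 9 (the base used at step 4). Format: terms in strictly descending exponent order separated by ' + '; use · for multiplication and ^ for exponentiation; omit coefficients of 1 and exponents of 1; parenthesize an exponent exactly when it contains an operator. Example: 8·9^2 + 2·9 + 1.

9 —HB5→ 5 + 4 —bump→ 6 + 4 = 10 —(−1)→ 9
9 —HB6→ 6 + 3 —bump→ 7 + 3 = 10 —(−1)→ 9
9 —HB7→ 7 + 2 —bump→ 8 + 2 = 10 —(−1)→ 9
9 —HB8→ 8 + 1 —bump→ 9 + 1 = 10 —(−1)→ 9
9 —HB9→ 9 —bump→ 10 = 10 —(−1)→ 9

9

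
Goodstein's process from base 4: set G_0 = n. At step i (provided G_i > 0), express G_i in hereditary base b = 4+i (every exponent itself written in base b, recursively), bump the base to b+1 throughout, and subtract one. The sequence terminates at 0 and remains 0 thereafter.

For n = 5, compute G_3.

4

base 4: 5 = 4 + 1; at 5: 5 + 1 = 6; next = 5
base 5: 5 = 5; at 6: 6 = 6; next = 5
base 6: 5 = 5; at 7: 5 = 5; next = 4
base 7: 4 = 4; at 8: 4 = 4; next = 3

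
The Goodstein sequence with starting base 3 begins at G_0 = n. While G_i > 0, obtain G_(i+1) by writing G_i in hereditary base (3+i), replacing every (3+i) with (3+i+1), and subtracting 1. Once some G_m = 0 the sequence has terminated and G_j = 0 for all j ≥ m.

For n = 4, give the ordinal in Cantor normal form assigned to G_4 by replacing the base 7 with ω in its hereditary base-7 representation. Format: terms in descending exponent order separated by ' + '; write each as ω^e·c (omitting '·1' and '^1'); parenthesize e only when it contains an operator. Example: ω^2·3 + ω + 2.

2

base 3: 4 = 3 + 1; at 4: 4 + 1 = 5; next = 4
base 4: 4 = 4; at 5: 5 = 5; next = 4
base 5: 4 = 4; at 6: 4 = 4; next = 3
base 6: 3 = 3; at 7: 3 = 3; next = 2
base 7: 2 = 2; at 8: 2 = 2; next = 1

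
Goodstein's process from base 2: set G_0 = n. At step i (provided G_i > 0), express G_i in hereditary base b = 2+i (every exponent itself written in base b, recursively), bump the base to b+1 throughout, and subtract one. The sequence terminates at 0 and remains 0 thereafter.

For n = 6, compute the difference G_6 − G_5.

89204

i=0: 6 = 2^2 + 2 (b=2); 2→3: 3^3 + 3 = 30; 30−1 = 29
i=1: 29 = 3^3 + 2 (b=3); 3→4: 4^4 + 2 = 258; 258−1 = 257
i=2: 257 = 4^4 + 1 (b=4); 4→5: 5^5 + 1 = 3126; 3126−1 = 3125
i=3: 3125 = 5^5 (b=5); 5→6: 6^6 = 46656; 46656−1 = 46655
i=4: 46655 = 5·6^5 + 5·6^4 + 5·6^3 + 5·6^2 + 5·6 + 5 (b=6); 6→7: 5·7^5 + 5·7^4 + 5·7^3 + 5·7^2 + 5·7 + 5 = 98040; 98040−1 = 98039
i=5: 98039 = 5·7^5 + 5·7^4 + 5·7^3 + 5·7^2 + 5·7 + 4 (b=7); 7→8: 5·8^5 + 5·8^4 + 5·8^3 + 5·8^2 + 5·8 + 4 = 187244; 187244−1 = 187243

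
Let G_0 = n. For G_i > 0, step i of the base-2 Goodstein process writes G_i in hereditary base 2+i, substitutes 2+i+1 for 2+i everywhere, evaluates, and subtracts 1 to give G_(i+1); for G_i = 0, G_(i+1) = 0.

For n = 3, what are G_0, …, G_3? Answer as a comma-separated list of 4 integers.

base 2: 3 = 2 + 1; at 3: 3 + 1 = 4; next = 3
base 3: 3 = 3; at 4: 4 = 4; next = 3
base 4: 3 = 3; at 5: 3 = 3; next = 2

3, 3, 3, 2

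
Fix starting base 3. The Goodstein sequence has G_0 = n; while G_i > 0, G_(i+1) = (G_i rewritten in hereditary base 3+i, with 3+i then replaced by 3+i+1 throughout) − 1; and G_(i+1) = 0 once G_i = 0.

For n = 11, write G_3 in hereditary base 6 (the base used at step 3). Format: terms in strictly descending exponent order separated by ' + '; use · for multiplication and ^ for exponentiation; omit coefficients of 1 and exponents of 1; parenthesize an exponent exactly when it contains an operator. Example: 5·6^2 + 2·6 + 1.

G_0=11  [base 3] 3^2 + 2  →[3↦4]→  4^2 + 2 = 18  −1 ⇒ G_1=17
G_1=17  [base 4] 4^2 + 1  →[4↦5]→  5^2 + 1 = 26  −1 ⇒ G_2=25
G_2=25  [base 5] 5^2  →[5↦6]→  6^2 = 36  −1 ⇒ G_3=35
G_3=35  [base 6] 5·6 + 5  →[6↦7]→  5·7 + 5 = 40  −1 ⇒ G_4=39

5·6 + 5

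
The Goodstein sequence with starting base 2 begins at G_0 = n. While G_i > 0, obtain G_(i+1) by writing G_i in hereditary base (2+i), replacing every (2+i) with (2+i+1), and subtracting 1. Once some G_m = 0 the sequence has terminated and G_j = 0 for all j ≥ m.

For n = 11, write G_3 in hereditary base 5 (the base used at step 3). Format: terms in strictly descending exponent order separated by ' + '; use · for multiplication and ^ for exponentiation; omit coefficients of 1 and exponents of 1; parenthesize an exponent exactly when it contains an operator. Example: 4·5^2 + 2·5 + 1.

step 0: 11 = 2^(2 + 1) + 2 + 1; sub 3 for 2: 3^(3 + 1) + 3 + 1; = 85; G_1 = 85−1 = 84
step 1: 84 = 3^(3 + 1) + 3; sub 4 for 3: 4^(4 + 1) + 4; = 1028; G_2 = 1028−1 = 1027
step 2: 1027 = 4^(4 + 1) + 3; sub 5 for 4: 5^(5 + 1) + 3; = 15628; G_3 = 15628−1 = 15627
step 3: 15627 = 5^(5 + 1) + 2; sub 6 for 5: 6^(6 + 1) + 2; = 279938; G_4 = 279938−1 = 279937

5^(5 + 1) + 2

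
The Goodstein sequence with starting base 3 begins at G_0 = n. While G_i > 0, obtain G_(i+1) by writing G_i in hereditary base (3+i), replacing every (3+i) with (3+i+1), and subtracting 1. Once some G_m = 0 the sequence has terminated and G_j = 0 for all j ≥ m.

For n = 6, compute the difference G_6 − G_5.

step 0: 6 = 2·3; sub 4 for 3: 2·4; = 8; G_1 = 8−1 = 7
step 1: 7 = 4 + 3; sub 5 for 4: 5 + 3; = 8; G_2 = 8−1 = 7
step 2: 7 = 5 + 2; sub 6 for 5: 6 + 2; = 8; G_3 = 8−1 = 7
step 3: 7 = 6 + 1; sub 7 for 6: 7 + 1; = 8; G_4 = 8−1 = 7
step 4: 7 = 7; sub 8 for 7: 8; = 8; G_5 = 8−1 = 7
step 5: 7 = 7; sub 9 for 8: 7; = 7; G_6 = 7−1 = 6

-1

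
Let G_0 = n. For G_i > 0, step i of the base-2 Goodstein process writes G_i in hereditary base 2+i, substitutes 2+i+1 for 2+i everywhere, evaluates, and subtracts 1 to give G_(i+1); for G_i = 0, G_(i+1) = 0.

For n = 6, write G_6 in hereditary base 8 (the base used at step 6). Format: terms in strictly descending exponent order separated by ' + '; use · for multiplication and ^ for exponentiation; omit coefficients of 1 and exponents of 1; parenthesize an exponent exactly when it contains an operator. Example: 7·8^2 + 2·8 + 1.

6 —HB2→ 2^2 + 2 —bump→ 3^3 + 3 = 30 —(−1)→ 29
29 —HB3→ 3^3 + 2 —bump→ 4^4 + 2 = 258 —(−1)→ 257
257 —HB4→ 4^4 + 1 —bump→ 5^5 + 1 = 3126 —(−1)→ 3125
3125 —HB5→ 5^5 —bump→ 6^6 = 46656 —(−1)→ 46655
46655 —HB6→ 5·6^5 + 5·6^4 + 5·6^3 + 5·6^2 + 5·6 + 5 —bump→ 5·7^5 + 5·7^4 + 5·7^3 + 5·7^2 + 5·7 + 5 = 98040 —(−1)→ 98039
98039 —HB7→ 5·7^5 + 5·7^4 + 5·7^3 + 5·7^2 + 5·7 + 4 —bump→ 5·8^5 + 5·8^4 + 5·8^3 + 5·8^2 + 5·8 + 4 = 187244 —(−1)→ 187243
187243 —HB8→ 5·8^5 + 5·8^4 + 5·8^3 + 5·8^2 + 5·8 + 3 —bump→ 5·9^5 + 5·9^4 + 5·9^3 + 5·9^2 + 5·9 + 3 = 332148 —(−1)→ 332147

5·8^5 + 5·8^4 + 5·8^3 + 5·8^2 + 5·8 + 3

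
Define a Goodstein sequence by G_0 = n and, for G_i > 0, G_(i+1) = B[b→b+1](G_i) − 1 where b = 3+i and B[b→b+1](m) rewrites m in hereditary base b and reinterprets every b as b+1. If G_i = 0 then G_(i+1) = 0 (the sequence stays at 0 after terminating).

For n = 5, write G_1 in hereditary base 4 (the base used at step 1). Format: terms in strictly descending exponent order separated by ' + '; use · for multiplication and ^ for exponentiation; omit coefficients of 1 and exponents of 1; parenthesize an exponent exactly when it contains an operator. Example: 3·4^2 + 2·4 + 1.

4 + 1

step 0: 5 = 3 + 2; sub 4 for 3: 4 + 2; = 6; G_1 = 6−1 = 5
step 1: 5 = 4 + 1; sub 5 for 4: 5 + 1; = 6; G_2 = 6−1 = 5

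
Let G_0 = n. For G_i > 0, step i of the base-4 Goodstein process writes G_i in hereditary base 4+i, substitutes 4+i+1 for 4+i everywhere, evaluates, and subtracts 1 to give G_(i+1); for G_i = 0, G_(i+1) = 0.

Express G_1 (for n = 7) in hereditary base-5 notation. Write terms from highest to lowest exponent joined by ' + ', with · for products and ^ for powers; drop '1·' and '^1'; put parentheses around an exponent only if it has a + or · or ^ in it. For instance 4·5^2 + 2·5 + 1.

[0] 7 ≡ 4 + 3 (base 4). Lift 5: 8. −1: 7.
[1] 7 ≡ 5 + 2 (base 5). Lift 6: 8. −1: 7.

5 + 2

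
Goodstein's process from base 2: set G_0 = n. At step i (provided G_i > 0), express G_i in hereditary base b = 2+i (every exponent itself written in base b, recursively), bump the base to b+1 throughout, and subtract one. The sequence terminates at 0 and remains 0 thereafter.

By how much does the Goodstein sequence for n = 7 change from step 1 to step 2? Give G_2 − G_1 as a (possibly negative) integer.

229

(0) 7|_2 = 2^2 + 2 + 1 ↦ 3^3 + 3 + 1|_3 = 31 ⇒ 30
(1) 30|_3 = 3^3 + 3 ↦ 4^4 + 4|_4 = 260 ⇒ 259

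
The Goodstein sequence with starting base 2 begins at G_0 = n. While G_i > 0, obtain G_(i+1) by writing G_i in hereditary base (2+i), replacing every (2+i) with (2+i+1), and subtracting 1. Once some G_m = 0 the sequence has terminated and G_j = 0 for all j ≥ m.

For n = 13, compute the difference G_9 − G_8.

G_0 = 13. HB_2(13) = 2^(2 + 1) + 2^2 + 1. Bump = 109. G_1 = 108.
G_1 = 108. HB_3(108) = 3^(3 + 1) + 3^3. Bump = 1280. G_2 = 1279.
G_2 = 1279. HB_4(1279) = 4^(4 + 1) + 3·4^3 + 3·4^2 + 3·4 + 3. Bump = 16093. G_3 = 16092.
G_3 = 16092. HB_5(16092) = 5^(5 + 1) + 3·5^3 + 3·5^2 + 3·5 + 2. Bump = 280712. G_4 = 280711.
G_4 = 280711. HB_6(280711) = 6^(6 + 1) + 3·6^3 + 3·6^2 + 3·6 + 1. Bump = 5765999. G_5 = 5765998.
G_5 = 5765998. HB_7(5765998) = 7^(7 + 1) + 3·7^3 + 3·7^2 + 3·7. Bump = 134219480. G_6 = 134219479.
G_6 = 134219479. HB_8(134219479) = 8^(8 + 1) + 3·8^3 + 3·8^2 + 2·8 + 7. Bump = 3486786856. G_7 = 3486786855.
G_7 = 3486786855. HB_9(3486786855) = 9^(9 + 1) + 3·9^3 + 3·9^2 + 2·9 + 6. Bump = 100000003326. G_8 = 100000003325.
G_8 = 100000003325. HB_10(100000003325) = 10^(10 + 1) + 3·10^3 + 3·10^2 + 2·10 + 5. Bump = 3138428381104. G_9 = 3138428381103.

3038428377778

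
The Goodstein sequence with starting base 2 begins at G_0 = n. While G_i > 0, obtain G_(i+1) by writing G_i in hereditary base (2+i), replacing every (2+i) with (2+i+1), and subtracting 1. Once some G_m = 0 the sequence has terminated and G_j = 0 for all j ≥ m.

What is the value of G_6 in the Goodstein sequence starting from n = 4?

139

G_0=4  [base 2] 2^2  →[2↦3]→  3^3 = 27  −1 ⇒ G_1=26
G_1=26  [base 3] 2·3^2 + 2·3 + 2  →[3↦4]→  2·4^2 + 2·4 + 2 = 42  −1 ⇒ G_2=41
G_2=41  [base 4] 2·4^2 + 2·4 + 1  →[4↦5]→  2·5^2 + 2·5 + 1 = 61  −1 ⇒ G_3=60
G_3=60  [base 5] 2·5^2 + 2·5  →[5↦6]→  2·6^2 + 2·6 = 84  −1 ⇒ G_4=83
G_4=83  [base 6] 2·6^2 + 6 + 5  →[6↦7]→  2·7^2 + 7 + 5 = 110  −1 ⇒ G_5=109
G_5=109  [base 7] 2·7^2 + 7 + 4  →[7↦8]→  2·8^2 + 8 + 4 = 140  −1 ⇒ G_6=139
G_6=139  [base 8] 2·8^2 + 8 + 3  →[8↦9]→  2·9^2 + 9 + 3 = 174  −1 ⇒ G_7=173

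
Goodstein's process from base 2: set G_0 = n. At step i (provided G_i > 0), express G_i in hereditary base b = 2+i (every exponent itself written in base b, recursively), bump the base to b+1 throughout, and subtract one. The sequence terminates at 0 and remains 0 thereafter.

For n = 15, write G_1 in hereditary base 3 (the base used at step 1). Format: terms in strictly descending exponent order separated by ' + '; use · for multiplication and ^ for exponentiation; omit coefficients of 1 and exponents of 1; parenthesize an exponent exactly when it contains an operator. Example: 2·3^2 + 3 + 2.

3^(3 + 1) + 3^3 + 3

[0] 15 ≡ 2^(2 + 1) + 2^2 + 2 + 1 (base 2). Lift 3: 112. −1: 111.
[1] 111 ≡ 3^(3 + 1) + 3^3 + 3 (base 3). Lift 4: 1284. −1: 1283.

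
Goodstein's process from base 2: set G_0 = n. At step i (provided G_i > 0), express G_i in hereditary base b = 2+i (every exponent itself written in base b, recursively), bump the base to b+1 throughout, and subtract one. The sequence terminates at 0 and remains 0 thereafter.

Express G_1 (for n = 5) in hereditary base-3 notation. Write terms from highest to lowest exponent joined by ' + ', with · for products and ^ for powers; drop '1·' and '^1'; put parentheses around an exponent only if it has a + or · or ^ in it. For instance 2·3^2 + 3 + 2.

3^3

[0] 5 ≡ 2^2 + 1 (base 2). Lift 3: 28. −1: 27.
[1] 27 ≡ 3^3 (base 3). Lift 4: 256. −1: 255.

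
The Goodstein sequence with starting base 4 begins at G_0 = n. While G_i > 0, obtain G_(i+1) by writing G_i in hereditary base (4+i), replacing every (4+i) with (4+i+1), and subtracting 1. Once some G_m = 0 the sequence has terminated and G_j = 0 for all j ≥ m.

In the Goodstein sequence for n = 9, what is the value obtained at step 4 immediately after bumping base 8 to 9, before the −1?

12

G_0=9  [base 4] 2·4 + 1  →[4↦5]→  2·5 + 1 = 11  −1 ⇒ G_1=10
G_1=10  [base 5] 2·5  →[5↦6]→  2·6 = 12  −1 ⇒ G_2=11
G_2=11  [base 6] 6 + 5  →[6↦7]→  7 + 5 = 12  −1 ⇒ G_3=11
G_3=11  [base 7] 7 + 4  →[7↦8]→  8 + 4 = 12  −1 ⇒ G_4=11
G_4=11  [base 8] 8 + 3  →[8↦9]→  9 + 3 = 12  −1 ⇒ G_5=11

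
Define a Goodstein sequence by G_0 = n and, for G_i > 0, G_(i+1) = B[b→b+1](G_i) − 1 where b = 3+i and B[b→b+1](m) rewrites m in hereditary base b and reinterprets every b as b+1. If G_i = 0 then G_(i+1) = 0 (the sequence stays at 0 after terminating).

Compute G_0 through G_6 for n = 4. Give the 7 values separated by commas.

4, 4, 4, 3, 2, 1, 0

base 3: 4 = 3 + 1; at 4: 4 + 1 = 5; next = 4
base 4: 4 = 4; at 5: 5 = 5; next = 4
base 5: 4 = 4; at 6: 4 = 4; next = 3
base 6: 3 = 3; at 7: 3 = 3; next = 2
base 7: 2 = 2; at 8: 2 = 2; next = 1
base 8: 1 = 1; at 9: 1 = 1; next = 0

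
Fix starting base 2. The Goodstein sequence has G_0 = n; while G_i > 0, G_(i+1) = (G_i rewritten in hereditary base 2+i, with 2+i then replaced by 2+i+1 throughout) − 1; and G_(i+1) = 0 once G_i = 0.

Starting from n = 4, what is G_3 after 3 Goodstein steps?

i=0: 4 = 2^2 (b=2); 2→3: 3^3 = 27; 27−1 = 26
i=1: 26 = 2·3^2 + 2·3 + 2 (b=3); 3→4: 2·4^2 + 2·4 + 2 = 42; 42−1 = 41
i=2: 41 = 2·4^2 + 2·4 + 1 (b=4); 4→5: 2·5^2 + 2·5 + 1 = 61; 61−1 = 60
i=3: 60 = 2·5^2 + 2·5 (b=5); 5→6: 2·6^2 + 2·6 = 84; 84−1 = 83

60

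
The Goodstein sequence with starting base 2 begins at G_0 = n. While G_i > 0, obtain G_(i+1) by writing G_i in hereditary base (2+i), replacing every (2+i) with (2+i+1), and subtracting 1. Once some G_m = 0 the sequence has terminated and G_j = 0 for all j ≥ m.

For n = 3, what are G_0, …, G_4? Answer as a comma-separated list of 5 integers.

3, 3, 3, 2, 1

[0] 3 ≡ 2 + 1 (base 2). Lift 3: 4. −1: 3.
[1] 3 ≡ 3 (base 3). Lift 4: 4. −1: 3.
[2] 3 ≡ 3 (base 4). Lift 5: 3. −1: 2.
[3] 2 ≡ 2 (base 5). Lift 6: 2. −1: 1.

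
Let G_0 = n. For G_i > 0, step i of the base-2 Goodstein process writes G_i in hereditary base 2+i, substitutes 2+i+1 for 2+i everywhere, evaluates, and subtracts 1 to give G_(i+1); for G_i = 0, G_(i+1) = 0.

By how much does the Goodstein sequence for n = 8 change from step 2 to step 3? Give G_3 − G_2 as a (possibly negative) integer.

G_0 = 8. HB_2(8) = 2^(2 + 1). Bump = 81. G_1 = 80.
G_1 = 80. HB_3(80) = 2·3^3 + 2·3^2 + 2·3 + 2. Bump = 554. G_2 = 553.
G_2 = 553. HB_4(553) = 2·4^4 + 2·4^2 + 2·4 + 1. Bump = 6311. G_3 = 6310.

5757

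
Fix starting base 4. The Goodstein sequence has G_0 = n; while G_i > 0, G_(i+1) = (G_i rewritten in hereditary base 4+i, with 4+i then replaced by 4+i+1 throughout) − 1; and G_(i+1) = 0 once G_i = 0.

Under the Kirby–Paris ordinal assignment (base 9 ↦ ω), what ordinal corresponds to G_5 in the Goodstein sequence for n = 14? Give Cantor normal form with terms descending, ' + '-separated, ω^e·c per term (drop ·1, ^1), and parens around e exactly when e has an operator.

(0) 14|_4 = 3·4 + 2 ↦ 3·5 + 2|_5 = 17 ⇒ 16
(1) 16|_5 = 3·5 + 1 ↦ 3·6 + 1|_6 = 19 ⇒ 18
(2) 18|_6 = 3·6 ↦ 3·7|_7 = 21 ⇒ 20
(3) 20|_7 = 2·7 + 6 ↦ 2·8 + 6|_8 = 22 ⇒ 21
(4) 21|_8 = 2·8 + 5 ↦ 2·9 + 5|_9 = 23 ⇒ 22
(5) 22|_9 = 2·9 + 4 ↦ 2·10 + 4|_10 = 24 ⇒ 23

ω·2 + 4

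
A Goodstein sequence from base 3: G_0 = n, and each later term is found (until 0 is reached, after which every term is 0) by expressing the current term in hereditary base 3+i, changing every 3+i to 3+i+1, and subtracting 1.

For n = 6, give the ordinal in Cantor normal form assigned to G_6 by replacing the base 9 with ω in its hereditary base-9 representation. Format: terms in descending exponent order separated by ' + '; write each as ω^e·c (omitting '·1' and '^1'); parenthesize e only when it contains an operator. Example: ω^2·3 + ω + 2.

(0) 6|_3 = 2·3 ↦ 2·4|_4 = 8 ⇒ 7
(1) 7|_4 = 4 + 3 ↦ 5 + 3|_5 = 8 ⇒ 7
(2) 7|_5 = 5 + 2 ↦ 6 + 2|_6 = 8 ⇒ 7
(3) 7|_6 = 6 + 1 ↦ 7 + 1|_7 = 8 ⇒ 7
(4) 7|_7 = 7 ↦ 8|_8 = 8 ⇒ 7
(5) 7|_8 = 7 ↦ 7|_9 = 7 ⇒ 6
(6) 6|_9 = 6 ↦ 6|_10 = 6 ⇒ 5

6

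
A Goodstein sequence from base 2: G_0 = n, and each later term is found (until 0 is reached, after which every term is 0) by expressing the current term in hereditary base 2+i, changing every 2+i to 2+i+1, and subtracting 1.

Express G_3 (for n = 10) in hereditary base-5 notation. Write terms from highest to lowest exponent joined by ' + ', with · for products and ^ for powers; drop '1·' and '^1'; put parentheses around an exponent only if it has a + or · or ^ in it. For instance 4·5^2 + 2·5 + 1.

(0) 10|_2 = 2^(2 + 1) + 2 ↦ 3^(3 + 1) + 3|_3 = 84 ⇒ 83
(1) 83|_3 = 3^(3 + 1) + 2 ↦ 4^(4 + 1) + 2|_4 = 1026 ⇒ 1025
(2) 1025|_4 = 4^(4 + 1) + 1 ↦ 5^(5 + 1) + 1|_5 = 15626 ⇒ 15625
(3) 15625|_5 = 5^(5 + 1) ↦ 6^(6 + 1)|_6 = 279936 ⇒ 279935

5^(5 + 1)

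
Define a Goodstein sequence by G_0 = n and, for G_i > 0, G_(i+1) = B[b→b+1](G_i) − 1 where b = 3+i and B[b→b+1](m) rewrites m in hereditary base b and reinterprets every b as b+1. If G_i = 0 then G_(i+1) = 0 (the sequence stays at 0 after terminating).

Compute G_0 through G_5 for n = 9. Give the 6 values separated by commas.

base 3: 9 = 3^2; at 4: 4^2 = 16; next = 15
base 4: 15 = 3·4 + 3; at 5: 3·5 + 3 = 18; next = 17
base 5: 17 = 3·5 + 2; at 6: 3·6 + 2 = 20; next = 19
base 6: 19 = 3·6 + 1; at 7: 3·7 + 1 = 22; next = 21
base 7: 21 = 3·7; at 8: 3·8 = 24; next = 23

9, 15, 17, 19, 21, 23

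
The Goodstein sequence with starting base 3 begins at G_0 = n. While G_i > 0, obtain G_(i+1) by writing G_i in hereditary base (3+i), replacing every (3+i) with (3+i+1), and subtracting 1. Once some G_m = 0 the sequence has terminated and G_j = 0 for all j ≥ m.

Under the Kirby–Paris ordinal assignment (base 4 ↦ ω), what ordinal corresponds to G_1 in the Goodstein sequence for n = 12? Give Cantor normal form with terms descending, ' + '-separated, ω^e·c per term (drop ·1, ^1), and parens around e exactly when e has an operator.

base 3: 12 = 3^2 + 3; at 4: 4^2 + 4 = 20; next = 19
base 4: 19 = 4^2 + 3; at 5: 5^2 + 3 = 28; next = 27

ω^2 + 3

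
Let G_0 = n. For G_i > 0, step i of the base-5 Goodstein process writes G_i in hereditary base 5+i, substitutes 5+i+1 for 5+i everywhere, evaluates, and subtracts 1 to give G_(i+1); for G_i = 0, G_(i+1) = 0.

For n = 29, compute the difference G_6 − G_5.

G_0 = 29. HB_5(29) = 5^2 + 4. Bump = 40. G_1 = 39.
G_1 = 39. HB_6(39) = 6^2 + 3. Bump = 52. G_2 = 51.
G_2 = 51. HB_7(51) = 7^2 + 2. Bump = 66. G_3 = 65.
G_3 = 65. HB_8(65) = 8^2 + 1. Bump = 82. G_4 = 81.
G_4 = 81. HB_9(81) = 9^2. Bump = 100. G_5 = 99.
G_5 = 99. HB_10(99) = 9·10 + 9. Bump = 108. G_6 = 107.

8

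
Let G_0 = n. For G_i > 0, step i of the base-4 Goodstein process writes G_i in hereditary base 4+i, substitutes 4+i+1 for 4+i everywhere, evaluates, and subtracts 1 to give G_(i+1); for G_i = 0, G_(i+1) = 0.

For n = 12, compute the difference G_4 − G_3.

1

base 4: 12 = 3·4; at 5: 3·5 = 15; next = 14
base 5: 14 = 2·5 + 4; at 6: 2·6 + 4 = 16; next = 15
base 6: 15 = 2·6 + 3; at 7: 2·7 + 3 = 17; next = 16
base 7: 16 = 2·7 + 2; at 8: 2·8 + 2 = 18; next = 17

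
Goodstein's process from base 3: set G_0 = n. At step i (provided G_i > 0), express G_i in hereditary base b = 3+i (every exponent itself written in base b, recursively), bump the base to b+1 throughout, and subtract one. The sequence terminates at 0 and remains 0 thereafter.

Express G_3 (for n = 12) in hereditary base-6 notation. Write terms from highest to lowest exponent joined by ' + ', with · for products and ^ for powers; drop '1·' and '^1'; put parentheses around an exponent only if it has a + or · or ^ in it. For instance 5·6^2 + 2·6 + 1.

6^2 + 1

i=0: 12 = 3^2 + 3 (b=3); 3→4: 4^2 + 4 = 20; 20−1 = 19
i=1: 19 = 4^2 + 3 (b=4); 4→5: 5^2 + 3 = 28; 28−1 = 27
i=2: 27 = 5^2 + 2 (b=5); 5→6: 6^2 + 2 = 38; 38−1 = 37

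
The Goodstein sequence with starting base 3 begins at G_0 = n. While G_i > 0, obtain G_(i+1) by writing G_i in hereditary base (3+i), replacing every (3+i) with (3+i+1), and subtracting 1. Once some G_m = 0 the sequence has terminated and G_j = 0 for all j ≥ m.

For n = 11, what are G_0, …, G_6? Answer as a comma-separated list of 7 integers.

11 —HB3→ 3^2 + 2 —bump→ 4^2 + 2 = 18 —(−1)→ 17
17 —HB4→ 4^2 + 1 —bump→ 5^2 + 1 = 26 —(−1)→ 25
25 —HB5→ 5^2 —bump→ 6^2 = 36 —(−1)→ 35
35 —HB6→ 5·6 + 5 —bump→ 5·7 + 5 = 40 —(−1)→ 39
39 —HB7→ 5·7 + 4 —bump→ 5·8 + 4 = 44 —(−1)→ 43
43 —HB8→ 5·8 + 3 —bump→ 5·9 + 3 = 48 —(−1)→ 47

11, 17, 25, 35, 39, 43, 47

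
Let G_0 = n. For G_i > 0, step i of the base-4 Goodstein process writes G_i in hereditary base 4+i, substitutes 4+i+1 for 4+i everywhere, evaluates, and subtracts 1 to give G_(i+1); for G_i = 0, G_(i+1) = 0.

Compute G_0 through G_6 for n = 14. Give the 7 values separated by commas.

G_0 = 14. HB_4(14) = 3·4 + 2. Bump = 17. G_1 = 16.
G_1 = 16. HB_5(16) = 3·5 + 1. Bump = 19. G_2 = 18.
G_2 = 18. HB_6(18) = 3·6. Bump = 21. G_3 = 20.
G_3 = 20. HB_7(20) = 2·7 + 6. Bump = 22. G_4 = 21.
G_4 = 21. HB_8(21) = 2·8 + 5. Bump = 23. G_5 = 22.
G_5 = 22. HB_9(22) = 2·9 + 4. Bump = 24. G_6 = 23.

14, 16, 18, 20, 21, 22, 23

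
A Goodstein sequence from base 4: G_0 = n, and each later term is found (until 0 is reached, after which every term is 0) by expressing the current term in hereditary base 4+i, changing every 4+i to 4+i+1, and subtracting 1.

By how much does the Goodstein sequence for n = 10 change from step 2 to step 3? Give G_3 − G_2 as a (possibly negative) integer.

1

G_0=10  [base 4] 2·4 + 2  →[4↦5]→  2·5 + 2 = 12  −1 ⇒ G_1=11
G_1=11  [base 5] 2·5 + 1  →[5↦6]→  2·6 + 1 = 13  −1 ⇒ G_2=12
G_2=12  [base 6] 2·6  →[6↦7]→  2·7 = 14  −1 ⇒ G_3=13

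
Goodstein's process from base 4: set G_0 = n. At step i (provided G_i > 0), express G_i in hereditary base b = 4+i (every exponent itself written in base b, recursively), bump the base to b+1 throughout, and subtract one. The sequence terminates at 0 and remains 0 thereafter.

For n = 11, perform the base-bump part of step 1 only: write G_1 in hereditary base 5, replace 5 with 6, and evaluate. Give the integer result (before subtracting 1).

11 —HB4→ 2·4 + 3 —bump→ 2·5 + 3 = 13 —(−1)→ 12
12 —HB5→ 2·5 + 2 —bump→ 2·6 + 2 = 14 —(−1)→ 13

14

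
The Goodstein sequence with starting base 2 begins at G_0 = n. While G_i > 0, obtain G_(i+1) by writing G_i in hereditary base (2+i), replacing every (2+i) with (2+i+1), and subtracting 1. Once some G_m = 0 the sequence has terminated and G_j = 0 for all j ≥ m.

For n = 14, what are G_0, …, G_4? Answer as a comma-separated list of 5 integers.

14, 110, 1281, 18750, 326591

G_0=14  [base 2] 2^(2 + 1) + 2^2 + 2  →[2↦3]→  3^(3 + 1) + 3^3 + 3 = 111  −1 ⇒ G_1=110
G_1=110  [base 3] 3^(3 + 1) + 3^3 + 2  →[3↦4]→  4^(4 + 1) + 4^4 + 2 = 1282  −1 ⇒ G_2=1281
G_2=1281  [base 4] 4^(4 + 1) + 4^4 + 1  →[4↦5]→  5^(5 + 1) + 5^5 + 1 = 18751  −1 ⇒ G_3=18750
G_3=18750  [base 5] 5^(5 + 1) + 5^5  →[5↦6]→  6^(6 + 1) + 6^6 = 326592  −1 ⇒ G_4=326591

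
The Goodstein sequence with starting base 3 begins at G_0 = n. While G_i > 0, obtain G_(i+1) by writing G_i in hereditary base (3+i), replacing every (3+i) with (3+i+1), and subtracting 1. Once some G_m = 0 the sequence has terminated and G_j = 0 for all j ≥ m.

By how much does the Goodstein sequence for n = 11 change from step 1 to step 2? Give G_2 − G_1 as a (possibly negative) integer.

base 3: 11 = 3^2 + 2; at 4: 4^2 + 2 = 18; next = 17
base 4: 17 = 4^2 + 1; at 5: 5^2 + 1 = 26; next = 25

8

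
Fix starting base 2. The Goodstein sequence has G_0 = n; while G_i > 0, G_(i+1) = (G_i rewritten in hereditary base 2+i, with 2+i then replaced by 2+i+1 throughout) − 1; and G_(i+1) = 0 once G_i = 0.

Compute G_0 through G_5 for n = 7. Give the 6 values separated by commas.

G_0=7  [base 2] 2^2 + 2 + 1  →[2↦3]→  3^3 + 3 + 1 = 31  −1 ⇒ G_1=30
G_1=30  [base 3] 3^3 + 3  →[3↦4]→  4^4 + 4 = 260  −1 ⇒ G_2=259
G_2=259  [base 4] 4^4 + 3  →[4↦5]→  5^5 + 3 = 3128  −1 ⇒ G_3=3127
G_3=3127  [base 5] 5^5 + 2  →[5↦6]→  6^6 + 2 = 46658  −1 ⇒ G_4=46657
G_4=46657  [base 6] 6^6 + 1  →[6↦7]→  7^7 + 1 = 823544  −1 ⇒ G_5=823543

7, 30, 259, 3127, 46657, 823543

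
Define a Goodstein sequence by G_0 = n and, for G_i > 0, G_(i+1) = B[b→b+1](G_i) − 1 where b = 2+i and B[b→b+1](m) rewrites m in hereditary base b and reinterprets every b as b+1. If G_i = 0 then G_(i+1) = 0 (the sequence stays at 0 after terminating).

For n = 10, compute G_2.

1025

i=0: 10 = 2^(2 + 1) + 2 (b=2); 2→3: 3^(3 + 1) + 3 = 84; 84−1 = 83
i=1: 83 = 3^(3 + 1) + 2 (b=3); 3→4: 4^(4 + 1) + 2 = 1026; 1026−1 = 1025
i=2: 1025 = 4^(4 + 1) + 1 (b=4); 4→5: 5^(5 + 1) + 1 = 15626; 15626−1 = 15625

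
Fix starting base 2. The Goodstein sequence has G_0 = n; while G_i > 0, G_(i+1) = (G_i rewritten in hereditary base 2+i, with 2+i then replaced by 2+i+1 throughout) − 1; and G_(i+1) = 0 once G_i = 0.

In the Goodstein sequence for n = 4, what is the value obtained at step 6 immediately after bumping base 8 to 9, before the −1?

174

G_0 = 4. HB_2(4) = 2^2. Bump = 27. G_1 = 26.
G_1 = 26. HB_3(26) = 2·3^2 + 2·3 + 2. Bump = 42. G_2 = 41.
G_2 = 41. HB_4(41) = 2·4^2 + 2·4 + 1. Bump = 61. G_3 = 60.
G_3 = 60. HB_5(60) = 2·5^2 + 2·5. Bump = 84. G_4 = 83.
G_4 = 83. HB_6(83) = 2·6^2 + 6 + 5. Bump = 110. G_5 = 109.
G_5 = 109. HB_7(109) = 2·7^2 + 7 + 4. Bump = 140. G_6 = 139.
G_6 = 139. HB_8(139) = 2·8^2 + 8 + 3. Bump = 174. G_7 = 173.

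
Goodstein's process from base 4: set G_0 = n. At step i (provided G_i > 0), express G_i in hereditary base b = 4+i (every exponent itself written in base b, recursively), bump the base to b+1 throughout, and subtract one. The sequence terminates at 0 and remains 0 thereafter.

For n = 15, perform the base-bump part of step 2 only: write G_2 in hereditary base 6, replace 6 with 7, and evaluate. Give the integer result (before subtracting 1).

22

15 —HB4→ 3·4 + 3 —bump→ 3·5 + 3 = 18 —(−1)→ 17
17 —HB5→ 3·5 + 2 —bump→ 3·6 + 2 = 20 —(−1)→ 19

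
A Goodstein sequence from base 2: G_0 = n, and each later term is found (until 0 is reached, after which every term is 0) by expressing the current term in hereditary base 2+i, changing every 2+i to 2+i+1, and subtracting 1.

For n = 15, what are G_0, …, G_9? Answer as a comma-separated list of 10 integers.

15, 111, 1283, 18752, 326593, 6588344, 150994943, 3524450280, 100077777775, 3138578427934

[0] 15 ≡ 2^(2 + 1) + 2^2 + 2 + 1 (base 2). Lift 3: 112. −1: 111.
[1] 111 ≡ 3^(3 + 1) + 3^3 + 3 (base 3). Lift 4: 1284. −1: 1283.
[2] 1283 ≡ 4^(4 + 1) + 4^4 + 3 (base 4). Lift 5: 18753. −1: 18752.
[3] 18752 ≡ 5^(5 + 1) + 5^5 + 2 (base 5). Lift 6: 326594. −1: 326593.
[4] 326593 ≡ 6^(6 + 1) + 6^6 + 1 (base 6). Lift 7: 6588345. −1: 6588344.
[5] 6588344 ≡ 7^(7 + 1) + 7^7 (base 7). Lift 8: 150994944. −1: 150994943.
[6] 150994943 ≡ 8^(8 + 1) + 7·8^7 + 7·8^6 + 7·8^5 + 7·8^4 + 7·8^3 + 7·8^2 + 7·8 + 7 (base 8). Lift 9: 3524450281. −1: 3524450280.
[7] 3524450280 ≡ 9^(9 + 1) + 7·9^7 + 7·9^6 + 7·9^5 + 7·9^4 + 7·9^3 + 7·9^2 + 7·9 + 6 (base 9). Lift 10: 100077777776. −1: 100077777775.
[8] 100077777775 ≡ 10^(10 + 1) + 7·10^7 + 7·10^6 + 7·10^5 + 7·10^4 + 7·10^3 + 7·10^2 + 7·10 + 5 (base 10). Lift 11: 3138578427935. −1: 3138578427934.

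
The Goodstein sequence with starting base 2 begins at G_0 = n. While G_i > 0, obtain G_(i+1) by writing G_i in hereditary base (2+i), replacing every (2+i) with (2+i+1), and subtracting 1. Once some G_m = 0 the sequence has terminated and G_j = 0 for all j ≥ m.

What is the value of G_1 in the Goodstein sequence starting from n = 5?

27

5 —HB2→ 2^2 + 1 —bump→ 3^3 + 1 = 28 —(−1)→ 27
27 —HB3→ 3^3 —bump→ 4^4 = 256 —(−1)→ 255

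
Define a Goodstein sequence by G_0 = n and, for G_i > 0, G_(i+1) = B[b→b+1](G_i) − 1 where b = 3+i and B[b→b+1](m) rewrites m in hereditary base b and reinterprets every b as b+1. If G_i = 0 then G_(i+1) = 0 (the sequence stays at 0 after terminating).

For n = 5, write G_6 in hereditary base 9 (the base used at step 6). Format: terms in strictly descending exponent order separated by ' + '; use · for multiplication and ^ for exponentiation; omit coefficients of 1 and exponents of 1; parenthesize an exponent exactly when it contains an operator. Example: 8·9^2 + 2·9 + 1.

step 0: 5 = 3 + 2; sub 4 for 3: 4 + 2; = 6; G_1 = 6−1 = 5
step 1: 5 = 4 + 1; sub 5 for 4: 5 + 1; = 6; G_2 = 6−1 = 5
step 2: 5 = 5; sub 6 for 5: 6; = 6; G_3 = 6−1 = 5
step 3: 5 = 5; sub 7 for 6: 5; = 5; G_4 = 5−1 = 4
step 4: 4 = 4; sub 8 for 7: 4; = 4; G_5 = 4−1 = 3
step 5: 3 = 3; sub 9 for 8: 3; = 3; G_6 = 3−1 = 2
step 6: 2 = 2; sub 10 for 9: 2; = 2; G_7 = 2−1 = 1

2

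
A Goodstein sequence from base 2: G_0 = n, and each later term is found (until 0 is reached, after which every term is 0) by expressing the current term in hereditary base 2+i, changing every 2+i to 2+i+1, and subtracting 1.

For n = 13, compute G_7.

3486786855

step 0: 13 = 2^(2 + 1) + 2^2 + 1; sub 3 for 2: 3^(3 + 1) + 3^3 + 1; = 109; G_1 = 109−1 = 108
step 1: 108 = 3^(3 + 1) + 3^3; sub 4 for 3: 4^(4 + 1) + 4^4; = 1280; G_2 = 1280−1 = 1279
step 2: 1279 = 4^(4 + 1) + 3·4^3 + 3·4^2 + 3·4 + 3; sub 5 for 4: 5^(5 + 1) + 3·5^3 + 3·5^2 + 3·5 + 3; = 16093; G_3 = 16093−1 = 16092
step 3: 16092 = 5^(5 + 1) + 3·5^3 + 3·5^2 + 3·5 + 2; sub 6 for 5: 6^(6 + 1) + 3·6^3 + 3·6^2 + 3·6 + 2; = 280712; G_4 = 280712−1 = 280711
step 4: 280711 = 6^(6 + 1) + 3·6^3 + 3·6^2 + 3·6 + 1; sub 7 for 6: 7^(7 + 1) + 3·7^3 + 3·7^2 + 3·7 + 1; = 5765999; G_5 = 5765999−1 = 5765998
step 5: 5765998 = 7^(7 + 1) + 3·7^3 + 3·7^2 + 3·7; sub 8 for 7: 8^(8 + 1) + 3·8^3 + 3·8^2 + 3·8; = 134219480; G_6 = 134219480−1 = 134219479
step 6: 134219479 = 8^(8 + 1) + 3·8^3 + 3·8^2 + 2·8 + 7; sub 9 for 8: 9^(9 + 1) + 3·9^3 + 3·9^2 + 2·9 + 7; = 3486786856; G_7 = 3486786856−1 = 3486786855
step 7: 3486786855 = 9^(9 + 1) + 3·9^3 + 3·9^2 + 2·9 + 6; sub 10 for 9: 10^(10 + 1) + 3·10^3 + 3·10^2 + 2·10 + 6; = 100000003326; G_8 = 100000003326−1 = 100000003325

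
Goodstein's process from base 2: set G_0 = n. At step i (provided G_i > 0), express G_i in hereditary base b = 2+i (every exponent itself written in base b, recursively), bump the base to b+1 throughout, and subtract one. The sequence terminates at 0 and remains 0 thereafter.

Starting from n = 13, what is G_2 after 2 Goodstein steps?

G_0 = 13. HB_2(13) = 2^(2 + 1) + 2^2 + 1. Bump = 109. G_1 = 108.
G_1 = 108. HB_3(108) = 3^(3 + 1) + 3^3. Bump = 1280. G_2 = 1279.

1279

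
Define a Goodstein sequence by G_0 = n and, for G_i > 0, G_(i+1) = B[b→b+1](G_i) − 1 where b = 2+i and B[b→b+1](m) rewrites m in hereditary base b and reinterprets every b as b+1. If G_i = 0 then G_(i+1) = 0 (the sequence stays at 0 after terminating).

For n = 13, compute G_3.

16092

13 —HB2→ 2^(2 + 1) + 2^2 + 1 —bump→ 3^(3 + 1) + 3^3 + 1 = 109 —(−1)→ 108
108 —HB3→ 3^(3 + 1) + 3^3 —bump→ 4^(4 + 1) + 4^4 = 1280 —(−1)→ 1279
1279 —HB4→ 4^(4 + 1) + 3·4^3 + 3·4^2 + 3·4 + 3 —bump→ 5^(5 + 1) + 3·5^3 + 3·5^2 + 3·5 + 3 = 16093 —(−1)→ 16092
16092 —HB5→ 5^(5 + 1) + 3·5^3 + 3·5^2 + 3·5 + 2 —bump→ 6^(6 + 1) + 3·6^3 + 3·6^2 + 3·6 + 2 = 280712 —(−1)→ 280711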